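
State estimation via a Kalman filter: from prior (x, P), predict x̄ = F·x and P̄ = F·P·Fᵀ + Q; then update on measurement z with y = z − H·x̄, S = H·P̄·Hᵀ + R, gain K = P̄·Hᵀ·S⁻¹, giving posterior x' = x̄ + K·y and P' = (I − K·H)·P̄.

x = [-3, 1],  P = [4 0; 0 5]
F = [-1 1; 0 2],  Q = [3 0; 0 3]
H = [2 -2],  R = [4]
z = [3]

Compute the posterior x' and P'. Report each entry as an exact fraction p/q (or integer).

x̄ = F·x = [4, 2]
P̄ = F·P·Fᵀ + Q = [12 10; 10 23]
y = z − H·x̄ = [-1]
S = H·P̄·Hᵀ + R = [64]
K = P̄·Hᵀ·S⁻¹ = [1/16; -13/32]
x' = x̄ + K·y = [63/16, 77/32]
P' = (I − K·H)·P̄ = [47/4 93/8; 93/8 199/16]

x' = [63/16, 77/32]
P' = [47/4 93/8; 93/8 199/16]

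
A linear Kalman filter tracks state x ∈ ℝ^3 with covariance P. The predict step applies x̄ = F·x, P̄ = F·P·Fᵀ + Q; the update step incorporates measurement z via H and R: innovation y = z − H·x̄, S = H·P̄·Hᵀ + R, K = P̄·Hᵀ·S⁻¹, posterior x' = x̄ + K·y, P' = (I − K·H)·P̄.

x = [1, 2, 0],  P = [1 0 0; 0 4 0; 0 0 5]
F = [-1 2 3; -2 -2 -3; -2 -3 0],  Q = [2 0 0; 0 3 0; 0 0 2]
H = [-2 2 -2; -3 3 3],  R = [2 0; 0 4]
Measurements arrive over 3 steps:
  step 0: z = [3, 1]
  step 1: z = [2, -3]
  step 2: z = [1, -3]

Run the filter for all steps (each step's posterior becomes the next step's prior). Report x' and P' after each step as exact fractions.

step 0: x̄ = F·x = [3, -6, -8]
step 0: P̄ = F·P·Fᵀ + Q = [64 -59 -22; -59 68 28; -22 28 42]
step 0: y = z − H·x̄ = [5, 52]
step 0: S = H·P̄·Hᵀ + R = [770 1248; 1248 3532]
step 0: K = P̄·Hᵀ·S⁻¹ = [-21323/145267 -41427/581068; 14877/145267 55473/581068; -35992/145267 24069/145267]
step 0: x' = x̄ + K·y = [-209365/145267, -76068/145267, -90508/145267]
step 0: P' = (I − K·H)·P̄ = [1938623/581068 1868359/581068 3757/145267; 1868359/581068 1935095/581068 1807/145267; 3757/145267 1807/145267 34042/145267]
step 1: x̄ = F·x = [-214295/145267, 842390/145267, 646934/145267]
step 1: P̄ = F·P·Fᵀ + Q = [4589783/581068 -2239296/145267 -9756903/581068; -2239296/145267 8419383/145267 9550968/145267; -9756903/581068 9550968/145267 48752791/581068]
step 1: y = z − H·x̄ = [-528968/145267, -5546658/145267]
step 1: S = H·P̄·Hᵀ + R = [9303458/145267 11143338/145267; 11143338/145267 452507122/145267]
step 1: K = P̄·Hᵀ·S⁻¹ = [-4562311477/28125500096 -973985487/28125500096; 1125119439/14062750048 1856483613/14062750048; -6797692571/28125500096 4675809375/28125500096]
step 1: x' = x̄ + K·y = [6155999393/14062750048, 3283223821/7031375024, -14263429937/14062750048]
step 1: P' = (I − K·H)·P̄ = [90915843663/56251000192 42527442435/28125500096 3263664161/56251000192; 42527442435/28125500096 23063936679/14062750048 1350192045/28125500096; 3263664161/56251000192 1350192045/28125500096 13032105071/56251000192]
step 2: x̄ = F·x = [-1119168560/439460939, 17345395741/14062750048, -2000708857/878921878]
step 2: P̄ = F·P·Fᵀ + Q = [2830725478/439460939 -16149550515/1757843756 -3911274372/439460939; -16149550515/1757843756 1770735965703/56251000192 113227009089/3515687512; -3911274372/439460939 113227009089/3515687512 18180669640/439460939]
step 2: y = z − H·x̄ = [-78138756349/7031375024, -105630593991/14062750048]
step 2: S = H·P̄·Hᵀ + R = [897340743783/14062750048 2518543037781/28125500096; 2518543037781/28125500096 91289850735391/56251000192]
step 2: K = P̄·Hᵀ·S⁻¹ = [-428898898988384/2687064879473127 -10908022993888/298562764385903; 73907962295968/895688293157709 38859417425301/298562764385903; -647264728492580/2687064879473127 49487602303880/298562764385903]
step 2: x' = x̄ + K·y = [-1339401702160307/2687064879473127, -592225177628816/895688293157709, -2269134668765798/2687064879473127]
step 2: P' = (I − K·H)·P̄ = [4312702942662022/2687064879473127 1344268451734834/895688293157709 149001311530864/2687064879473127; 1344268451734834/895688293157709 486313755911140/298562764385903 40764853702618/895688293157709; 149001311530864/2687064879473127 40764853702618/895688293157709 620557978069570/2687064879473127]

step 0: x' = [-209365/145267, -76068/145267, -90508/145267], P' = [1938623/581068 1868359/581068 3757/145267; 1868359/581068 1935095/581068 1807/145267; 3757/145267 1807/145267 34042/145267]
step 1: x' = [6155999393/14062750048, 3283223821/7031375024, -14263429937/14062750048], P' = [90915843663/56251000192 42527442435/28125500096 3263664161/56251000192; 42527442435/28125500096 23063936679/14062750048 1350192045/28125500096; 3263664161/56251000192 1350192045/28125500096 13032105071/56251000192]
step 2: x' = [-1339401702160307/2687064879473127, -592225177628816/895688293157709, -2269134668765798/2687064879473127], P' = [4312702942662022/2687064879473127 1344268451734834/895688293157709 149001311530864/2687064879473127; 1344268451734834/895688293157709 486313755911140/298562764385903 40764853702618/895688293157709; 149001311530864/2687064879473127 40764853702618/895688293157709 620557978069570/2687064879473127]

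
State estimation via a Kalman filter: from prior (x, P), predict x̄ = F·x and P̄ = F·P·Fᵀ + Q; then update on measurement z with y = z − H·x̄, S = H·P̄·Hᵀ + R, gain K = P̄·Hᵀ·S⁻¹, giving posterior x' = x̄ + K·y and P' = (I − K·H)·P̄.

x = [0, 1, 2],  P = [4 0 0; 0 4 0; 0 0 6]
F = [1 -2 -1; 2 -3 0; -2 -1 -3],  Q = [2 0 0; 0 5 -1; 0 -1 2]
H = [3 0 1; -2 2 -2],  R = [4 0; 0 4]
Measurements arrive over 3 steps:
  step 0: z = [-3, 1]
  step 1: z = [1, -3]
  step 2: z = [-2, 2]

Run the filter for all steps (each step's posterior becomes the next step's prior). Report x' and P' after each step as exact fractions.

step 0: x' = [-3573/4831, -10739/9662, -4328/4831], P' = [35692/43479 -4102/14493 -18740/14493; -4102/14493 13331/4831 11806/4831; -18740/14493 11806/4831 20856/4831]
step 1: x' = [-2724868/10020839, -297253/7485446, 562454927/310646009], P' = [5957058/10020839 -7118/120733 -7351342/10020839; -7118/120733 9284630/3742723 6969542/3742723; -7351342/10020839 6969542/3742723 907963106/310646009]
step 2: x' = [-201156144289/1705652244967, -1281148334229/3411304489934, -2524069192171/1705652244967], P' = [1013492338994/1705652244967 -101990158598/1705652244967 -1252538282174/1705652244967; -101990158598/1705652244967 4228177408823/1705652244967 3174917271370/1705652244967; -1252538282174/1705652244967 3174917271370/1705652244967 4985243101358/1705652244967]

step 0: x̄ = F·x = [-4, -3, -7]
step 0: P̄ = F·P·Fᵀ + Q = [28 32 18; 32 57 -5; 18 -5 76]
step 0: y = z − H·x̄ = [16, -15]
step 0: S = H·P̄·Hᵀ + R = [440 -282; -282 576]
step 0: K = P̄·Hᵀ·S⁻¹ = [4238/14493 4111/43479; 1926/4831 8677/28986; 529/4831 -4205/14493]
step 0: x' = x̄ + K·y = [-3573/4831, -10739/9662, -4328/4831]
step 0: P' = (I − K·H)·P̄ = [35692/43479 -4102/14493 -18740/14493; -4102/14493 13331/4831 11806/4831; -18740/14493 11806/4831 20856/4831]
step 1: x̄ = F·x = [11494/4831, 17925/9662, 50999/9662]
step 1: P̄ = F·P·Fᵀ + Q = [1376950/43479 1308602/43479 1494766/43479; 1308602/43479 1587646/43479 1418072/43479; 1494766/43479 1418072/43479 1952701/43479]
step 1: y = z − H·x̄ = [-110301/9662, 41569/4831]
step 1: S = H·P̄·Hᵀ + R = [23487763/43479 -4479158/14493; -4479158/14493 1109760/4831]
step 1: K = P̄·Hᵀ·S⁻¹ = [2629958/10020839 401745/10020839; 1576892/3742723 1267873/3742723; 56072075/310646009 -50799759/310646009]
step 1: x' = x̄ + K·y = [-2724868/10020839, -297253/7485446, 562454927/310646009]
step 1: P' = (I − K·H)·P̄ = [5957058/10020839 -7118/120733 -7351342/10020839; -7118/120733 9284630/3742723 6969542/3742723; -7351342/10020839 6969542/3742723 907963106/310646009]
step 2: x̄ = F·x = [-622253836/310646009, -263867635/621292018, -97166901/20041678]
step 2: P̄ = F·P·Fᵀ + Q = [7639350686/310646009 7312484796/310646009 261872644/10020839; 7312484796/310646009 9447299215/310646009 250415829/10020839; 261872644/10020839 250415829/10020839 353713990/10020839]
step 2: y = z − H·x̄ = [5503112911/621292018, -3371521950/310646009]
step 2: S = H·P̄·Hᵀ + R = [129670185684/310646009 -73310097034/310646009; -73310097034/310646009 57791130152/310646009]
step 2: K = P̄·Hᵀ·S⁻¹ = [446984683702/1705652244967 68527892291/1705652244967; 717236698894/1705652244967 1155250296051/3411304489934; 306907063709/1705652244967 -278893773907/1705652244967]
step 2: x' = x̄ + K·y = [-201156144289/1705652244967, -1281148334229/3411304489934, -2524069192171/1705652244967]
step 2: P' = (I − K·H)·P̄ = [1013492338994/1705652244967 -101990158598/1705652244967 -1252538282174/1705652244967; -101990158598/1705652244967 4228177408823/1705652244967 3174917271370/1705652244967; -1252538282174/1705652244967 3174917271370/1705652244967 4985243101358/1705652244967]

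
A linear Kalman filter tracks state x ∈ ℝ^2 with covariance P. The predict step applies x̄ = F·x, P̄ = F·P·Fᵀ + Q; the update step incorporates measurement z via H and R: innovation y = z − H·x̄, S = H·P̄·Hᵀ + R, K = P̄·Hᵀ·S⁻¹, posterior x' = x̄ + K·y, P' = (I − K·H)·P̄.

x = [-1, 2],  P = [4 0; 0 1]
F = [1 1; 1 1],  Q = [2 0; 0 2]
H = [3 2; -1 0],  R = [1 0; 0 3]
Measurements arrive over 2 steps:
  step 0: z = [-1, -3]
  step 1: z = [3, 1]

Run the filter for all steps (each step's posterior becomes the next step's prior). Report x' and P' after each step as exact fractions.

step 0: x̄ = F·x = [1, 1]
step 0: P̄ = F·P·Fᵀ + Q = [7 5; 5 7]
step 0: y = z − H·x̄ = [-6, -2]
step 0: S = H·P̄·Hᵀ + R = [152 -31; -31 10]
step 0: K = P̄·Hᵀ·S⁻¹ = [93/559 -103/559; 135/559 139/559]
step 0: x' = x̄ + K·y = [207/559, -529/559]
step 0: P' = (I − K·H)·P̄ = [309/559 -417/559; -417/559 693/559]
step 1: x̄ = F·x = [-322/559, -322/559]
step 1: P̄ = F·P·Fᵀ + Q = [1286/559 168/559; 168/559 1286/559]
step 1: y = z − H·x̄ = [3287/559, 237/559]
step 1: S = H·P̄·Hᵀ + R = [19293/559 -4194/559; -4194/559 2963/559]
step 1: K = P̄·Hᵀ·S⁻¹ = [4194/23599 -4306/23599; 15044/70797 5760/23599]
step 1: x' = x̄ + K·y = [9242/23599, 55006/70797]
step 1: P' = (I − K·H)·P̄ = [12918/23599 -17280/23599; -17280/23599 85282/70797]

step 0: x' = [207/559, -529/559], P' = [309/559 -417/559; -417/559 693/559]
step 1: x' = [9242/23599, 55006/70797], P' = [12918/23599 -17280/23599; -17280/23599 85282/70797]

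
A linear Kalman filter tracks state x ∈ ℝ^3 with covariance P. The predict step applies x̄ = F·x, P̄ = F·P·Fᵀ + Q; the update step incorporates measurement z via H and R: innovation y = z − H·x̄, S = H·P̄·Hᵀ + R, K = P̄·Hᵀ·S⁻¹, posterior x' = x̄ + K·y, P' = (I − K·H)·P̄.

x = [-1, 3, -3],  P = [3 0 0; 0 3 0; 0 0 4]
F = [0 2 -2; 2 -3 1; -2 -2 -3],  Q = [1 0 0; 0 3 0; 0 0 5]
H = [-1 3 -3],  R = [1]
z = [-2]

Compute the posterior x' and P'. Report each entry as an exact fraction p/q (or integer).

x̄ = F·x = [12, -14, 5]
P̄ = F·P·Fᵀ + Q = [29 -26 12; -26 46 -6; 12 -6 65]
y = z − H·x̄ = [67]
S = H·P̄·Hᵀ + R = [1365]
K = P̄·Hᵀ·S⁻¹ = [-11/105; 2/15; -15/91]
x' = x̄ + K·y = [523/105, -76/15, -550/91]
P' = (I − K·H)·P̄ = [1472/105 -104/15 -81/7; -104/15 326/15 24; -81/7 24 2540/91]

x' = [523/105, -76/15, -550/91]
P' = [1472/105 -104/15 -81/7; -104/15 326/15 24; -81/7 24 2540/91]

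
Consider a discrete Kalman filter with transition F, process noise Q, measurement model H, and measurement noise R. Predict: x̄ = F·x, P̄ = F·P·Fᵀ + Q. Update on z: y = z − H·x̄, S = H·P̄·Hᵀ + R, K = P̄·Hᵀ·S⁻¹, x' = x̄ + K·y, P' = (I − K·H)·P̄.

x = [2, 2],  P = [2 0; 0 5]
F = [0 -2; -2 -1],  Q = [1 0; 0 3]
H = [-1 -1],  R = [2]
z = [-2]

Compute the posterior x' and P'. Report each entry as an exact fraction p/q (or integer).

x' = [136/59, -42/59]
P' = [278/59 -216/59; -216/59 268/59]

x̄ = F·x = [-4, -6]
P̄ = F·P·Fᵀ + Q = [21 10; 10 16]
y = z − H·x̄ = [-12]
S = H·P̄·Hᵀ + R = [59]
K = P̄·Hᵀ·S⁻¹ = [-31/59; -26/59]
x' = x̄ + K·y = [136/59, -42/59]
P' = (I − K·H)·P̄ = [278/59 -216/59; -216/59 268/59]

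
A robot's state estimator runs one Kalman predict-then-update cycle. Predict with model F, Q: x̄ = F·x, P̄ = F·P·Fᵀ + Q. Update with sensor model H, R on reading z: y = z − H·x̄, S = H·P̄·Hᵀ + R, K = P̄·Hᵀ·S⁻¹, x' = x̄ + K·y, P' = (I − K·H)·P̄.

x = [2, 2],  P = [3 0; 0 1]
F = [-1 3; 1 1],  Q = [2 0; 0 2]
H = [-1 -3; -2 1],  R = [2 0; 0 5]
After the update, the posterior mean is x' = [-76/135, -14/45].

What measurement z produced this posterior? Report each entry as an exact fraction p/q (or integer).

x̄ = F·x = [4, 4]
P̄ = F·P·Fᵀ + Q = [14 0; 0 6]
S = H·P̄·Hᵀ + R = [70 10; 10 67]
K = P̄·Hᵀ·S⁻¹ = [-329/2295 -182/459; -211/765 20/153]
x' − x̄ = [-616/135, -194/45] = K·y
y = (KᵀK)⁻¹·Kᵀ·(x' − x̄) = [18, 5]
z = y + H·x̄ = [18, 5] + [-16, -4] = [2, 1]

z = [2, 1]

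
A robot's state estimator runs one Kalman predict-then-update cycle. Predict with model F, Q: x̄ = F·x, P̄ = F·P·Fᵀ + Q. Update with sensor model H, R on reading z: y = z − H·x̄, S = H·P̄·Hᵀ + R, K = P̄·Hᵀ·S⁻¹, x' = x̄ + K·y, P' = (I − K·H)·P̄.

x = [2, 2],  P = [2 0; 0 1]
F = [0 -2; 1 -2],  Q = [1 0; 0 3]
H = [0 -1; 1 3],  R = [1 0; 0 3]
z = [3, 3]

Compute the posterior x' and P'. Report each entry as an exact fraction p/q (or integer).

x' = [-3/169, 9/169]
P' = [363/169 -75/169; -75/169 56/169]

x̄ = F·x = [-4, -2]
P̄ = F·P·Fᵀ + Q = [5 4; 4 9]
y = z − H·x̄ = [1, 13]
S = H·P̄·Hᵀ + R = [10 -31; -31 113]
K = P̄·Hᵀ·S⁻¹ = [75/169 46/169; -56/169 31/169]
x' = x̄ + K·y = [-3/169, 9/169]
P' = (I − K·H)·P̄ = [363/169 -75/169; -75/169 56/169]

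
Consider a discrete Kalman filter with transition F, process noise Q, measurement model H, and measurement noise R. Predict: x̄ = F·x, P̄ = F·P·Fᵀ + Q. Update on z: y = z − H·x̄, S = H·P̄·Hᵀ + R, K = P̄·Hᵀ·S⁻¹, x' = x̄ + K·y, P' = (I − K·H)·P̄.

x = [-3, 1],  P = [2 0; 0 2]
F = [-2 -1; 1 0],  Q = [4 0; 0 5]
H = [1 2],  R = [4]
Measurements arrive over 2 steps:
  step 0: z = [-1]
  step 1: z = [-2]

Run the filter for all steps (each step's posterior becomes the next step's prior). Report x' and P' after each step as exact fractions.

step 0: x̄ = F·x = [5, -3]
step 0: P̄ = F·P·Fᵀ + Q = [14 -4; -4 7]
step 0: y = z − H·x̄ = [0]
step 0: S = H·P̄·Hᵀ + R = [30]
step 0: K = P̄·Hᵀ·S⁻¹ = [1/5; 1/3]
step 0: x' = x̄ + K·y = [5, -3]
step 0: P' = (I − K·H)·P̄ = [64/5 -6; -6 11/3]
step 1: x̄ = F·x = [-7, 5]
step 1: P̄ = F·P·Fᵀ + Q = [523/15 -98/5; -98/5 89/5]
step 1: y = z − H·x̄ = [-5]
step 1: S = H·P̄·Hᵀ + R = [95/3]
step 1: K = P̄·Hᵀ·S⁻¹ = [-13/95; 48/95]
step 1: x' = x̄ + K·y = [-120/19, 47/19]
step 1: P' = (I − K·H)·P̄ = [3256/95 -1654/95; -1654/95 923/95]

step 0: x' = [5, -3], P' = [64/5 -6; -6 11/3]
step 1: x' = [-120/19, 47/19], P' = [3256/95 -1654/95; -1654/95 923/95]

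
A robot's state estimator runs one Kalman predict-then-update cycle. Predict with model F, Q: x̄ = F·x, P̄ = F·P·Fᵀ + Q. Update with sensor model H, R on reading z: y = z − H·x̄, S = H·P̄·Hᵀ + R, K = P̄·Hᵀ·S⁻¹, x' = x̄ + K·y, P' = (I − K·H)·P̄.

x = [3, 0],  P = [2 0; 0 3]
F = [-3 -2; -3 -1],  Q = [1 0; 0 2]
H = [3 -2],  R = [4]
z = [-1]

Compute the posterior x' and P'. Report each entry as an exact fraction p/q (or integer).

x̄ = F·x = [-9, -9]
P̄ = F·P·Fᵀ + Q = [31 24; 24 23]
y = z − H·x̄ = [8]
S = H·P̄·Hᵀ + R = [87]
K = P̄·Hᵀ·S⁻¹ = [15/29; 26/87]
x' = x̄ + K·y = [-141/29, -575/87]
P' = (I − K·H)·P̄ = [224/29 306/29; 306/29 1325/87]

x' = [-141/29, -575/87]
P' = [224/29 306/29; 306/29 1325/87]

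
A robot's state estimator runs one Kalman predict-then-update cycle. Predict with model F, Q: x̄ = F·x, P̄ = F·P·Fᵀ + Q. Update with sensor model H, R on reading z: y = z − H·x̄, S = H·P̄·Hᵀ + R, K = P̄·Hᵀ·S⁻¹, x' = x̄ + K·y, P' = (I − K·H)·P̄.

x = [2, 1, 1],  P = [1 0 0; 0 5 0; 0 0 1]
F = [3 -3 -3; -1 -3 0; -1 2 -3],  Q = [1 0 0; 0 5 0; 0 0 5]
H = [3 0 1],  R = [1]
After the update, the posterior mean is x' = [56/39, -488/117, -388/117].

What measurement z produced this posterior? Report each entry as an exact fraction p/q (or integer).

x̄ = F·x = [0, -5, -3]
P̄ = F·P·Fᵀ + Q = [64 42 -24; 42 51 -29; -24 -29 35]
S = H·P̄·Hᵀ + R = [468]
K = P̄·Hᵀ·S⁻¹ = [14/39; 97/468; -37/468]
x' − x̄ = [56/39, 97/117, -37/117] = K·y
y = (KᵀK)⁻¹·Kᵀ·(x' − x̄) = [4]
z = y + H·x̄ = [4] + [-3] = [1]

z = [1]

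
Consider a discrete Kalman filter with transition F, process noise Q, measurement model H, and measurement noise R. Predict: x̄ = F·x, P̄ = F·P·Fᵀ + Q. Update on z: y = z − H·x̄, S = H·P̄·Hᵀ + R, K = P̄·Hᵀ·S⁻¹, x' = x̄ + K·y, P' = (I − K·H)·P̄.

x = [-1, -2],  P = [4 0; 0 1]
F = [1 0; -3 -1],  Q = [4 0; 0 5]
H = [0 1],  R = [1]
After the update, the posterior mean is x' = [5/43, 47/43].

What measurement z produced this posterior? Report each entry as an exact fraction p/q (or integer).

z = [1]

x̄ = F·x = [-1, 5]
P̄ = F·P·Fᵀ + Q = [8 -12; -12 42]
S = H·P̄·Hᵀ + R = [43]
K = P̄·Hᵀ·S⁻¹ = [-12/43; 42/43]
x' − x̄ = [48/43, -168/43] = K·y
y = (KᵀK)⁻¹·Kᵀ·(x' − x̄) = [-4]
z = y + H·x̄ = [-4] + [5] = [1]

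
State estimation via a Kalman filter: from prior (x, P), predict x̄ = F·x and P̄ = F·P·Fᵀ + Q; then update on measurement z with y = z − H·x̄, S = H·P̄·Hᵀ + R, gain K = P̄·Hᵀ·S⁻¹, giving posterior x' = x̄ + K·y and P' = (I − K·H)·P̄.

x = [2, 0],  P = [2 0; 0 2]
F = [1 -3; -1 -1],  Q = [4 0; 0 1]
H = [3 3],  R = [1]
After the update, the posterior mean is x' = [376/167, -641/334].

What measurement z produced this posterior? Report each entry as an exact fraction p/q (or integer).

z = [1]

x̄ = F·x = [2, -2]
P̄ = F·P·Fᵀ + Q = [24 4; 4 5]
S = H·P̄·Hᵀ + R = [334]
K = P̄·Hᵀ·S⁻¹ = [42/167; 27/334]
x' − x̄ = [42/167, 27/334] = K·y
y = (KᵀK)⁻¹·Kᵀ·(x' − x̄) = [1]
z = y + H·x̄ = [1] + [0] = [1]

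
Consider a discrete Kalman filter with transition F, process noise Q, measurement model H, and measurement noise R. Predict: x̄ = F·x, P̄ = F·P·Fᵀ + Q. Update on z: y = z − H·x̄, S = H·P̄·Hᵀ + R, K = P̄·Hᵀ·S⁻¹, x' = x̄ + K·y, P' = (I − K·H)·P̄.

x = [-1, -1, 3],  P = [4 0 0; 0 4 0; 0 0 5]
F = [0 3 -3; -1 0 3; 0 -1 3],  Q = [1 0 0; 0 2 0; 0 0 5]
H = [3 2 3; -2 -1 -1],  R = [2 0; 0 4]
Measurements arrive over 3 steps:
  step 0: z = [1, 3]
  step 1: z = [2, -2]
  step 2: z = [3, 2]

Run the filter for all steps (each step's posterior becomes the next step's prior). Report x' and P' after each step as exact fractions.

step 0: x' = [-122138/24667, 87628/24667, 73075/24667], P' = [158363/24667 -124431/24667 -82923/24667; -124431/24667 192669/24667 3465/24667; -82923/24667 3465/24667 88569/24667]
step 1: x' = [656120225/1180875881, 30927565/22280677, -883714881/1180875881], P' = [7650864086/1180875881 -114445796/22280677 -3973392780/1180875881; -114445796/22280677 177494428/22280677 3565660/22280677; -3973392780/1180875881 3565660/22280677 4209959464/1180875881]
step 2: x' = [-175026740962783/57220112472023, 104986147631072/57220112472023, 159662095601812/57220112472023], P' = [370693053114910/57220112472023 -293895840353216/57220112472023 -192501109582552/57220112472023; -293895840353216/57220112472023 455908831512104/57220112472023 9082791449304/57220112472023; -192501109582552/57220112472023 9082791449304/57220112472023 204006575403244/57220112472023]

step 0: x̄ = F·x = [-12, 10, 10]
step 0: P̄ = F·P·Fᵀ + Q = [82 -45 -57; -45 51 45; -57 45 54]
step 0: y = z − H·x̄ = [-13, -1]
step 0: S = H·P̄·Hᵀ + R = [404 -153; -153 119]
step 0: K = P̄·Hᵀ·S⁻¹ = [-663/1451 -27343/24667; 660/1451 13182/24667; 702/1451 18453/24667]
step 0: x' = x̄ + K·y = [-122138/24667, 87628/24667, 73075/24667]
step 0: P' = (I − K·H)·P̄ = [158363/24667 -124431/24667 -82923/24667; -124431/24667 192669/24667 3465/24667; -82923/24667 3465/24667 88569/24667]
step 1: x̄ = F·x = [43659/24667, 341363/24667, 7741/1451]
step 1: P̄ = F·P·Fᵀ + Q = [2493439/24667 -641412/24667 -78444/1451; -641412/24667 1502356/24667 53592/1451; -78444/1451 53592/1451 64255/1451]
step 1: y = z − H·x̄ = [-1159160/24667, 510944/24667]
step 1: S = H·P̄·Hᵀ + R = [17562684/24667 -9305855/24667; -9305855/24667 6589403/24667]
step 1: K = P̄·Hᵀ·S⁻¹ = [-9006889/19358621 -1315677051/1180875881; 183184/365257 11957876/22280677; 8915246/19358621 886961529/1180875881]
step 1: x' = x̄ + K·y = [656120225/1180875881, 30927565/22280677, -883714881/1180875881]
step 1: P' = (I − K·H)·P̄ = [7650864086/1180875881 -114445796/22280677 -3973392780/1180875881; -114445796/22280677 177494428/22280677 3565660/22280677; -3973392780/1180875881 3565660/22280677 4209959464/1180875881]
step 2: x̄ = F·x = [7568627478/1180875881, -3307264868/1180875881, -4290305588/1180875881]
step 2: P̄ = F·P·Fᵀ + Q = [120333713573/1180875881 -29912112132/1180875881 -63843489468/1180875881; -29912112132/1180875881 71742607704/1180875881 43177246388/1180875881; -63843489468/1180875881 43177246388/1180875881 52067339385/1180875881]
step 2: y = z − H·x̄ = [322191709/1180875881, 9901436262/1180875881]
step 2: S = H·P̄·Hᵀ + R = [850940459848/1180875881 -453599556805/1180875881; -453599556805/1180875881 321200391281/1180875881]
step 2: K = P̄·Hᵀ·S⁻¹ = [-26607925054679/57220112472023 -63747289073513/57220112472023; 28689258156236/57220112472023 30700014436256/57220112472023; 26340990180342/57220112472023 42978213078139/57220112472023]
step 2: x' = x̄ + K·y = [-175026740962783/57220112472023, 104986147631072/57220112472023, 159662095601812/57220112472023]
step 2: P' = (I − K·H)·P̄ = [370693053114910/57220112472023 -293895840353216/57220112472023 -192501109582552/57220112472023; -293895840353216/57220112472023 455908831512104/57220112472023 9082791449304/57220112472023; -192501109582552/57220112472023 9082791449304/57220112472023 204006575403244/57220112472023]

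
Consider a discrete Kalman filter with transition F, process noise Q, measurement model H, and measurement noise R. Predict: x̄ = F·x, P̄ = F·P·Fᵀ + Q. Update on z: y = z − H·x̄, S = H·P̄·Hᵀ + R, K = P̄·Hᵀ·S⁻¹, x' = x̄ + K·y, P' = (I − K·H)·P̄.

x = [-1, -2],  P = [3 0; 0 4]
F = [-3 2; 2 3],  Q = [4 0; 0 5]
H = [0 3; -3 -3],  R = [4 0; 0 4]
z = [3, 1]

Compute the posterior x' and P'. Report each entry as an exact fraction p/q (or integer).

x' = [-252616/204811, 186787/204811]
P' = [177512/204811 -88284/204811; -88284/204811 89228/204811]

x̄ = F·x = [-1, -8]
P̄ = F·P·Fᵀ + Q = [47 6; 6 53]
y = z − H·x̄ = [27, -26]
S = H·P̄·Hᵀ + R = [481 -531; -531 1012]
K = P̄·Hᵀ·S⁻¹ = [-66213/204811 -66921/204811; 66921/204811 -708/204811]
x' = x̄ + K·y = [-252616/204811, 186787/204811]
P' = (I − K·H)·P̄ = [177512/204811 -88284/204811; -88284/204811 89228/204811]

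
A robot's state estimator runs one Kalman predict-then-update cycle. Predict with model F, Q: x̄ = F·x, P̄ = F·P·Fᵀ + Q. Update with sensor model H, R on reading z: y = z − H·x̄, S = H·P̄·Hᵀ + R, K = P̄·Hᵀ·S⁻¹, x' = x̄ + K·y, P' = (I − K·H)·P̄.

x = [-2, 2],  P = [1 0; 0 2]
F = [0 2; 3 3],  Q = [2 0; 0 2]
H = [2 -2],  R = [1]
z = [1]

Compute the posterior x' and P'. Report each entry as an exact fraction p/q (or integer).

x̄ = F·x = [4, 0]
P̄ = F·P·Fᵀ + Q = [10 12; 12 29]
y = z − H·x̄ = [-7]
S = H·P̄·Hᵀ + R = [61]
K = P̄·Hᵀ·S⁻¹ = [-4/61; -34/61]
x' = x̄ + K·y = [272/61, 238/61]
P' = (I − K·H)·P̄ = [594/61 596/61; 596/61 613/61]

x' = [272/61, 238/61]
P' = [594/61 596/61; 596/61 613/61]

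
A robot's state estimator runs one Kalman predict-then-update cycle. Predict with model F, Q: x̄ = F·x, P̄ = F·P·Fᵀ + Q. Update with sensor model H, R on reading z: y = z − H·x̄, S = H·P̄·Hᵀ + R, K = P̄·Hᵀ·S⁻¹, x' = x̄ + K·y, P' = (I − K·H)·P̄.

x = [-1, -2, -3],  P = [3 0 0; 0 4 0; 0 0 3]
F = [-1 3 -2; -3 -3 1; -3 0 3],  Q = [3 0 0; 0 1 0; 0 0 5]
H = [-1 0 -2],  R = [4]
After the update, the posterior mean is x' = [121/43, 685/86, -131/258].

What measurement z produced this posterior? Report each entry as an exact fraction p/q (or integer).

x̄ = F·x = [1, 6, -6]
P̄ = F·P·Fᵀ + Q = [54 -33 -9; -33 67 36; -9 36 59]
S = H·P̄·Hᵀ + R = [258]
K = P̄·Hᵀ·S⁻¹ = [-6/43; -13/86; -109/258]
x' − x̄ = [78/43, 169/86, 1417/258] = K·y
y = (KᵀK)⁻¹·Kᵀ·(x' − x̄) = [-13]
z = y + H·x̄ = [-13] + [11] = [-2]

z = [-2]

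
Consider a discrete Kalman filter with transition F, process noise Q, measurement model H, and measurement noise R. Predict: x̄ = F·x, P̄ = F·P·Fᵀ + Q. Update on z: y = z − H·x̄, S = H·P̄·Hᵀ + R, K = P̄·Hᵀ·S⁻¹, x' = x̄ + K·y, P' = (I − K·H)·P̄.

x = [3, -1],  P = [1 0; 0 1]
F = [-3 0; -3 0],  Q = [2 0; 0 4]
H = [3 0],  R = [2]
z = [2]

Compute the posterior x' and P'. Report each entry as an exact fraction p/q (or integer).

x̄ = F·x = [-9, -9]
P̄ = F·P·Fᵀ + Q = [11 9; 9 13]
y = z − H·x̄ = [29]
S = H·P̄·Hᵀ + R = [101]
K = P̄·Hᵀ·S⁻¹ = [33/101; 27/101]
x' = x̄ + K·y = [48/101, -126/101]
P' = (I − K·H)·P̄ = [22/101 18/101; 18/101 584/101]

x' = [48/101, -126/101]
P' = [22/101 18/101; 18/101 584/101]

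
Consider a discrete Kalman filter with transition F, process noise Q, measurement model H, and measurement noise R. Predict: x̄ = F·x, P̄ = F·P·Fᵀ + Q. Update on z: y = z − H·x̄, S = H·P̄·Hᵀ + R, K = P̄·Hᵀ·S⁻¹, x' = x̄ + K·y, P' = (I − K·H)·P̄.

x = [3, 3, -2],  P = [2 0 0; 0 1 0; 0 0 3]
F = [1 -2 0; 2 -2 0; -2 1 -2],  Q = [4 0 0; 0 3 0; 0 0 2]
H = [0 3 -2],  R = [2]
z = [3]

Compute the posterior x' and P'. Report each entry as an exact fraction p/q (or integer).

x̄ = F·x = [-3, 0, 1]
P̄ = F·P·Fᵀ + Q = [10 8 -6; 8 15 -10; -6 -10 23]
y = z − H·x̄ = [5]
S = H·P̄·Hᵀ + R = [349]
K = P̄·Hᵀ·S⁻¹ = [36/349; 65/349; -76/349]
x' = x̄ + K·y = [-867/349, 325/349, -31/349]
P' = (I − K·H)·P̄ = [2194/349 452/349 642/349; 452/349 1010/349 1450/349; 642/349 1450/349 2251/349]

x' = [-867/349, 325/349, -31/349]
P' = [2194/349 452/349 642/349; 452/349 1010/349 1450/349; 642/349 1450/349 2251/349]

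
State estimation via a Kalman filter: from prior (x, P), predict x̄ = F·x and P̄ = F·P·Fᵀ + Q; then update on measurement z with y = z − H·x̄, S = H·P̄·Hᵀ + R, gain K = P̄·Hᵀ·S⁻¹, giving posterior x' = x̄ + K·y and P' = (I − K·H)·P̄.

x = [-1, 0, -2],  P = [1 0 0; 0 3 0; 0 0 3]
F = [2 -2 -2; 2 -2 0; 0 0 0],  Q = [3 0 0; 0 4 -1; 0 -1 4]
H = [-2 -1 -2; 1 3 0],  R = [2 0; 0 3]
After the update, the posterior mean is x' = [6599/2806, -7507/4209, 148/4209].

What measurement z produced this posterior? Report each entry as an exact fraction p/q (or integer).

z = [-3, -3]

x̄ = F·x = [2, -2, 0]
P̄ = F·P·Fᵀ + Q = [31 16 0; 16 20 -1; 0 -1 4]
S = H·P̄·Hᵀ + R = [222 -228; -228 310]
K = P̄·Hᵀ·S⁻¹ = [-514/1403 -41/2806; 457/4209 456/1403; -1427/8418 -377/2806]
x' − x̄ = [987/2806, 911/4209, 148/4209] = K·y
y = (KᵀK)⁻¹·Kᵀ·(x' − x̄) = [-1, 1]
z = y + H·x̄ = [-1, 1] + [-2, -4] = [-3, -3]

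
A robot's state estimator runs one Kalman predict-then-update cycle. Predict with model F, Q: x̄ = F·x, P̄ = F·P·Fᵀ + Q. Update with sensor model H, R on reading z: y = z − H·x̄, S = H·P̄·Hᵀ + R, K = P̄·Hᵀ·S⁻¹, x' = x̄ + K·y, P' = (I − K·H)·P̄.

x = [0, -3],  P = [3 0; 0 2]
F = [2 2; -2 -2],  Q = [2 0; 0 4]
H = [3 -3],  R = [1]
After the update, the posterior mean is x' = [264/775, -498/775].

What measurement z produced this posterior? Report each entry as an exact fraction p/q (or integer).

x̄ = F·x = [-6, 6]
P̄ = F·P·Fᵀ + Q = [22 -20; -20 24]
S = H·P̄·Hᵀ + R = [775]
K = P̄·Hᵀ·S⁻¹ = [126/775; -132/775]
x' − x̄ = [4914/775, -5148/775] = K·y
y = (KᵀK)⁻¹·Kᵀ·(x' − x̄) = [39]
z = y + H·x̄ = [39] + [-36] = [3]

z = [3]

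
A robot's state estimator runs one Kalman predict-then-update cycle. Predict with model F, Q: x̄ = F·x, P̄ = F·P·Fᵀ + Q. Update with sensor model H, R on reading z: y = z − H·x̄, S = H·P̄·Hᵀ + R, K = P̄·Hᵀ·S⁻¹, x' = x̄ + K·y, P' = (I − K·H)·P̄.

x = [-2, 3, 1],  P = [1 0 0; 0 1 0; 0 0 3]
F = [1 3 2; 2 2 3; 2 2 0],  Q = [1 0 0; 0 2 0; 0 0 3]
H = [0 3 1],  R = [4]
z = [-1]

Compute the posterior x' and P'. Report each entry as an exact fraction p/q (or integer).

x̄ = F·x = [9, 5, 2]
P̄ = F·P·Fᵀ + Q = [23 26 8; 26 37 8; 8 8 11]
y = z − H·x̄ = [-18]
S = H·P̄·Hᵀ + R = [396]
K = P̄·Hᵀ·S⁻¹ = [43/198; 119/396; 35/396]
x' = x̄ + K·y = [56/11, -9/22, 9/22]
P' = (I − K·H)·P̄ = [428/99 31/198 79/198; 31/198 491/396 -997/396; 79/198 -997/396 3131/396]

x' = [56/11, -9/22, 9/22]
P' = [428/99 31/198 79/198; 31/198 491/396 -997/396; 79/198 -997/396 3131/396]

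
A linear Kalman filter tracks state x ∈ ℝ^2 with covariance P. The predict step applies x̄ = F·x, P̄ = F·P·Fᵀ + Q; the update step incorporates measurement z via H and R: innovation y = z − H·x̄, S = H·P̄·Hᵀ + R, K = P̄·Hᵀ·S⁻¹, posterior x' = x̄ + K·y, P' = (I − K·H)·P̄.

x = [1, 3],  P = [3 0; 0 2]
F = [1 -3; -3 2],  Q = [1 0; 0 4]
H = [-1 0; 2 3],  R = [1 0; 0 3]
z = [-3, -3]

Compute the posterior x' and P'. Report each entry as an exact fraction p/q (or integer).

x' = [519/211, -10884/4009]
P' = [201/211 -135/211; -135/211 3036/4009]

x̄ = F·x = [-8, 3]
P̄ = F·P·Fᵀ + Q = [22 -21; -21 39]
y = z − H·x̄ = [-11, 4]
S = H·P̄·Hᵀ + R = [23 19; 19 190]
K = P̄·Hᵀ·S⁻¹ = [-201/211 -1/211; 135/211 1326/4009]
x' = x̄ + K·y = [519/211, -10884/4009]
P' = (I − K·H)·P̄ = [201/211 -135/211; -135/211 3036/4009]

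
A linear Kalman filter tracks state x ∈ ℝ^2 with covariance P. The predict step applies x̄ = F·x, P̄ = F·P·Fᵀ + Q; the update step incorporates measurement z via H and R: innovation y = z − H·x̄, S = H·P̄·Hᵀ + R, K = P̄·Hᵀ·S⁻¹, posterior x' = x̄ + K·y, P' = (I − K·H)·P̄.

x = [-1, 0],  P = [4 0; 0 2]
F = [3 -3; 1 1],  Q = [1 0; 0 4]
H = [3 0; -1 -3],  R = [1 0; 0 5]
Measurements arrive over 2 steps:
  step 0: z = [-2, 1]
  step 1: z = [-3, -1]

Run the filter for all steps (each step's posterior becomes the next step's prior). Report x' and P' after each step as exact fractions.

step 0: x' = [-29599/44295, -2159/14765], P' = [4901/44295 -504/14765; -504/14765 7898/14765]
step 1: x' = [-44435486/44317917, 21676211/44317917], P' = [4848775/44317917 -1527520/44317917; -1527520/44317917 22319095/44317917]

step 0: x̄ = F·x = [-3, -1]
step 0: P̄ = F·P·Fᵀ + Q = [55 6; 6 10]
step 0: y = z − H·x̄ = [7, -5]
step 0: S = H·P̄·Hᵀ + R = [496 -219; -219 186]
step 0: K = P̄·Hᵀ·S⁻¹ = [4901/14765 -73/44295; -1512/14765 -4638/14765]
step 0: x' = x̄ + K·y = [-29599/44295, -2159/14765]
step 0: P' = (I − K·H)·P̄ = [4901/44295 -504/14765; -504/14765 7898/14765]
step 1: x̄ = F·x = [-23122/14765, -36076/44295]
step 1: P̄ = F·P·Fᵀ + Q = [109622/14765 -18793/14765; -18793/14765 202751/44295]
step 1: y = z − H·x̄ = [25071/14765, -73963/14765]
step 1: S = H·P̄·Hᵀ + R = [1001363/14765 -159729/14765; -159729/14765 678942/14765]
step 1: K = P̄·Hᵀ·S⁻¹ = [4848775/14772639 -53243/44317917; -1527520/14772639 -13085953/44317917]
step 1: x' = x̄ + K·y = [-44435486/44317917, 21676211/44317917]
step 1: P' = (I − K·H)·P̄ = [4848775/44317917 -1527520/44317917; -1527520/44317917 22319095/44317917]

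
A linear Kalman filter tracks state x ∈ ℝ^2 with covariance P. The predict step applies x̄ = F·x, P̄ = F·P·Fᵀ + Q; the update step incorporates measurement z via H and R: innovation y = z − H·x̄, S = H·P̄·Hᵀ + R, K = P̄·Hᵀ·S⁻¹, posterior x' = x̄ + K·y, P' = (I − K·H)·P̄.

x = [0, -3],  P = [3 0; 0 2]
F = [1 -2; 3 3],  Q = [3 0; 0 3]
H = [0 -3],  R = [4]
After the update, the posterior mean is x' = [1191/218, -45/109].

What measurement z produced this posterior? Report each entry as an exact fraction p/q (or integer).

z = [1]

x̄ = F·x = [6, -9]
P̄ = F·P·Fᵀ + Q = [14 -3; -3 48]
S = H·P̄·Hᵀ + R = [436]
K = P̄·Hᵀ·S⁻¹ = [9/436; -36/109]
x' − x̄ = [-117/218, 936/109] = K·y
y = (KᵀK)⁻¹·Kᵀ·(x' − x̄) = [-26]
z = y + H·x̄ = [-26] + [27] = [1]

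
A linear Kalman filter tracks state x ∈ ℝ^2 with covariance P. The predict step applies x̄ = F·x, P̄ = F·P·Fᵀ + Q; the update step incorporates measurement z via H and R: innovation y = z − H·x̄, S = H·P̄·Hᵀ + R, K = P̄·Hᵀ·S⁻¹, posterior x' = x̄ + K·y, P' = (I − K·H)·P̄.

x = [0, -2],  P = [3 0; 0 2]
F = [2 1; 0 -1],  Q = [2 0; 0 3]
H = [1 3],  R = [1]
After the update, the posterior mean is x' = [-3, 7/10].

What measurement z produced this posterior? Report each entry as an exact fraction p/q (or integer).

x̄ = F·x = [-2, 2]
P̄ = F·P·Fᵀ + Q = [16 -2; -2 5]
S = H·P̄·Hᵀ + R = [50]
K = P̄·Hᵀ·S⁻¹ = [1/5; 13/50]
x' − x̄ = [-1, -13/10] = K·y
y = (KᵀK)⁻¹·Kᵀ·(x' − x̄) = [-5]
z = y + H·x̄ = [-5] + [4] = [-1]

z = [-1]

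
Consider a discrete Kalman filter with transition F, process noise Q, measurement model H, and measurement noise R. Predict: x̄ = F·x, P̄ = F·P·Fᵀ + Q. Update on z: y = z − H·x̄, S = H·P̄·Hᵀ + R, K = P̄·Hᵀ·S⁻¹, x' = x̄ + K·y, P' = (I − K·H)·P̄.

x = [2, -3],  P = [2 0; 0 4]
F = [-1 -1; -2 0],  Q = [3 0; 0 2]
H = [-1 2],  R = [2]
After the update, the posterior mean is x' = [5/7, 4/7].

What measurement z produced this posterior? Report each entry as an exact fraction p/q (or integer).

z = [1]

x̄ = F·x = [1, -4]
P̄ = F·P·Fᵀ + Q = [9 4; 4 10]
S = H·P̄·Hᵀ + R = [35]
K = P̄·Hᵀ·S⁻¹ = [-1/35; 16/35]
x' − x̄ = [-2/7, 32/7] = K·y
y = (KᵀK)⁻¹·Kᵀ·(x' − x̄) = [10]
z = y + H·x̄ = [10] + [-9] = [1]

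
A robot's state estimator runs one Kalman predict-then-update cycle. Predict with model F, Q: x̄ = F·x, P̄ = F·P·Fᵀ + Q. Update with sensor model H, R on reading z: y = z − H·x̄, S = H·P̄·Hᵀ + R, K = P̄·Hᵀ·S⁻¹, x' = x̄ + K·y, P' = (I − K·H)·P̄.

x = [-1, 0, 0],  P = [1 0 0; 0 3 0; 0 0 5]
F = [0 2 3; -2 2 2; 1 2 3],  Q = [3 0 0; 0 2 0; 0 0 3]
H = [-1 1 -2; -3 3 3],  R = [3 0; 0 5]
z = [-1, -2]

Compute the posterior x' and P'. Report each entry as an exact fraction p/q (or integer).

x' = [74850/48517, 6242/6931, 132/1673]
P' = [323187/48517 44070/6931 648/1673; 44070/6931 45794/6931 44/239; 648/1673 44/239 655/1673]

x̄ = F·x = [0, 2, -1]
P̄ = F·P·Fᵀ + Q = [60 42 57; 42 38 40; 57 40 61]
y = z − H·x̄ = [-5, -5]
S = H·P̄·Hᵀ + R = [329 -273; -273 374]
K = P̄·Hᵀ·S⁻¹ = [-17427/48517 351/6931; -276/6931 1800/6931; -550/1673 27/239]
x' = x̄ + K·y = [74850/48517, 6242/6931, 132/1673]
P' = (I − K·H)·P̄ = [323187/48517 44070/6931 648/1673; 44070/6931 45794/6931 44/239; 648/1673 44/239 655/1673]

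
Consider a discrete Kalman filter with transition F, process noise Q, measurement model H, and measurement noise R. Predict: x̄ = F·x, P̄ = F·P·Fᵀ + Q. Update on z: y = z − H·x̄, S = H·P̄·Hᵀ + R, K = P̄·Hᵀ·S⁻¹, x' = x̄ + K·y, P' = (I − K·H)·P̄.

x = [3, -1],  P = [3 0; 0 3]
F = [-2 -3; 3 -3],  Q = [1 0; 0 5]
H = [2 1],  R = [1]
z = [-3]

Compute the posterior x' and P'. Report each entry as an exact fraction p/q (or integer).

x' = [-1569/256, 2379/256]
P' = [2319/256 -4549/256; -4549/256 9175/256]

x̄ = F·x = [-3, 12]
P̄ = F·P·Fᵀ + Q = [40 9; 9 59]
y = z − H·x̄ = [-9]
S = H·P̄·Hᵀ + R = [256]
K = P̄·Hᵀ·S⁻¹ = [89/256; 77/256]
x' = x̄ + K·y = [-1569/256, 2379/256]
P' = (I − K·H)·P̄ = [2319/256 -4549/256; -4549/256 9175/256]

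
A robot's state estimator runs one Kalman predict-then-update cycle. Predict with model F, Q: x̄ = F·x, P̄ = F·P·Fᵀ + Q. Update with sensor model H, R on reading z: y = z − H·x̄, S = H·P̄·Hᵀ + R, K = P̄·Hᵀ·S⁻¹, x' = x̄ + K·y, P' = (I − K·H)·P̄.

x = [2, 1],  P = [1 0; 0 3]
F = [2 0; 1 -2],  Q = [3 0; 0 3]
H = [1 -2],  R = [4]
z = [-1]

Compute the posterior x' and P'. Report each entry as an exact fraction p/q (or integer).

x̄ = F·x = [4, 0]
P̄ = F·P·Fᵀ + Q = [7 2; 2 16]
y = z − H·x̄ = [-5]
S = H·P̄·Hᵀ + R = [67]
K = P̄·Hᵀ·S⁻¹ = [3/67; -30/67]
x' = x̄ + K·y = [253/67, 150/67]
P' = (I − K·H)·P̄ = [460/67 224/67; 224/67 172/67]

x' = [253/67, 150/67]
P' = [460/67 224/67; 224/67 172/67]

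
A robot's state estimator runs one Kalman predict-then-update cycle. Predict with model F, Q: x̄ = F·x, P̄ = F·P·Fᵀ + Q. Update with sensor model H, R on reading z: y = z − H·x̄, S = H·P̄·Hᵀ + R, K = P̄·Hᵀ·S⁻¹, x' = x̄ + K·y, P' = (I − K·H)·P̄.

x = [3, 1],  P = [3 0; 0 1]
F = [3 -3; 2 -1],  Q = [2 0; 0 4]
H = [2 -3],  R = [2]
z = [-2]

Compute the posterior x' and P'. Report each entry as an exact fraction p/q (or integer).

x' = [343/55, 266/55]
P' = [1921/55 1272/55; 1272/55 854/55]

x̄ = F·x = [6, 5]
P̄ = F·P·Fᵀ + Q = [38 21; 21 17]
y = z − H·x̄ = [1]
S = H·P̄·Hᵀ + R = [55]
K = P̄·Hᵀ·S⁻¹ = [13/55; -9/55]
x' = x̄ + K·y = [343/55, 266/55]
P' = (I − K·H)·P̄ = [1921/55 1272/55; 1272/55 854/55]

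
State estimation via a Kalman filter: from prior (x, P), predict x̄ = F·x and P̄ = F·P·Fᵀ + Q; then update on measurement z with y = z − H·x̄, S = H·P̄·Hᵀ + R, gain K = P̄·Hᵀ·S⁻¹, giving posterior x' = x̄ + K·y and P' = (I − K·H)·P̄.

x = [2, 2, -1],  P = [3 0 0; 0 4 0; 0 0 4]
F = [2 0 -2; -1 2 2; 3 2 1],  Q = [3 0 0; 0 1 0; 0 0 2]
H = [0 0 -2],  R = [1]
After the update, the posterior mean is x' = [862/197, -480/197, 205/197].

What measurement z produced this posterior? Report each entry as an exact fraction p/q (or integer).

z = [-2]

x̄ = F·x = [6, 0, 9]
P̄ = F·P·Fᵀ + Q = [31 -22 10; -22 36 15; 10 15 49]
S = H·P̄·Hᵀ + R = [197]
K = P̄·Hᵀ·S⁻¹ = [-20/197; -30/197; -98/197]
x' − x̄ = [-320/197, -480/197, -1568/197] = K·y
y = (KᵀK)⁻¹·Kᵀ·(x' − x̄) = [16]
z = y + H·x̄ = [16] + [-18] = [-2]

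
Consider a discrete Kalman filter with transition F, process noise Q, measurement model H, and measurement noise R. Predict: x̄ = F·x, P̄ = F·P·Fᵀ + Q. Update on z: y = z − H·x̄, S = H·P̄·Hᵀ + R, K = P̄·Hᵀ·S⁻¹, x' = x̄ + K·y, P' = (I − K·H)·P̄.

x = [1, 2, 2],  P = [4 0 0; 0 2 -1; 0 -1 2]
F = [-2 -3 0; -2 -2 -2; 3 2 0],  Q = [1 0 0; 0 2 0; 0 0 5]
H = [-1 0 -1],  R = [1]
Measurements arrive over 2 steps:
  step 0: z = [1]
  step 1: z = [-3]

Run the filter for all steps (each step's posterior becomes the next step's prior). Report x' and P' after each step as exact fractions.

step 0: x̄ = F·x = [-8, -10, 7]
step 0: P̄ = F·P·Fᵀ + Q = [35 22 -36; 22 26 -28; -36 -28 49]
step 0: y = z − H·x̄ = [0]
step 0: S = H·P̄·Hᵀ + R = [13]
step 0: K = P̄·Hᵀ·S⁻¹ = [1/13; 6/13; -1]
step 0: x' = x̄ + K·y = [-8, -10, 7]
step 0: P' = (I − K·H)·P̄ = [454/13 280/13 -35; 280/13 302/13 -22; -35 -22 36]
step 1: x̄ = F·x = [46, 22, -44]
step 1: P̄ = F·P·Fᵀ + Q = [7907/13 2892/13 -8176/13; 2892/13 1234/13 -2858/13; -8176/13 -2858/13 8719/13]
step 1: y = z − H·x̄ = [-1]
step 1: S = H·P̄·Hᵀ + R = [287/13]
step 1: K = P̄·Hᵀ·S⁻¹ = [269/287; -34/287; -543/287]
step 1: x' = x̄ + K·y = [12933/287, 6348/287, -12085/287]
step 1: P' = (I − K·H)·P̄ = [168996/287 64550/287 -169265/287; 64550/287 27154/287 -64516/287; -169265/287 -64516/287 169808/287]

step 0: x' = [-8, -10, 7], P' = [454/13 280/13 -35; 280/13 302/13 -22; -35 -22 36]
step 1: x' = [12933/287, 6348/287, -12085/287], P' = [168996/287 64550/287 -169265/287; 64550/287 27154/287 -64516/287; -169265/287 -64516/287 169808/287]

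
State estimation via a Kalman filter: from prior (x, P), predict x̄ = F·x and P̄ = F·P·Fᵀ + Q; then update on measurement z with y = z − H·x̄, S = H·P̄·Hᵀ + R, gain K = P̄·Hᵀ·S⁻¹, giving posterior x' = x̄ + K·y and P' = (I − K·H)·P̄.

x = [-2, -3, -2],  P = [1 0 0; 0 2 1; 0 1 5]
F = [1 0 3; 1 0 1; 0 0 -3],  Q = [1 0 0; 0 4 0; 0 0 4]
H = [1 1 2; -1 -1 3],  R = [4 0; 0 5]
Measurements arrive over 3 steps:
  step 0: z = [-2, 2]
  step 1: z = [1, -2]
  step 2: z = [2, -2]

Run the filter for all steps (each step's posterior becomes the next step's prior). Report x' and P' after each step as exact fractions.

step 0: x̄ = F·x = [-8, -4, 6]
step 0: P̄ = F·P·Fᵀ + Q = [47 16 -45; 16 10 -15; -45 -15 49]
step 0: y = z − H·x̄ = [-2, -28]
step 0: S = H·P̄·Hᵀ + R = [49 145; 145 895]
step 0: K = P̄·Hᵀ·S⁻¹ = [303/1522 -1929/7610; 1343/4566 -2899/22830; 799/4566 4633/22830]
step 0: x' = x̄ + K·y = [-4949/3805, -11789/11415, -367/11415]
step 0: P' = (I − K·H)·P̄ = [16633/7610 -9139/7610 -717/7610; -9139/7610 49331/22830 2473/22830; -717/7610 2473/22830 7829/22830]
step 1: x̄ = F·x = [-5316/3805, -15214/11415, 367/3805]
step 1: P̄ = F·P·Fᵀ + Q = [21714/3805 10797/3805 -10668/3805; 10797/3805 72373/11415 -2839/3805; -10668/3805 -2839/3805 53927/7610]
step 1: y = z − H·x̄ = [8075/2283, -11459/2283]
step 1: S = H·P̄·Hᵀ + R = [81887/2283 48505/2283; 48505/2283 492205/4566]
step 1: K = P̄·Hᵀ·S⁻¹ = [618081/3118679 -3061752/15593395; 978064/3118679 -2615234/15593395; 564385/3118679 3032513/15593395]
step 1: x' = x̄ + K·y = [85149/294215, 36380/58843, -70487/294215]
step 1: P' = (I − K·H)·P̄ = [5599515/3118679 -14457099/15593395 -589428/15593395; -14457099/15593395 6284867/3118679 1297022/15593395; -589428/15593395 1297022/15593395 5290053/15593395]
step 2: x̄ = F·x = [-6648/15485, 14662/294215, 211461/294215]
step 2: P̄ = F·P·Fᵀ + Q = [242839/43195 2184738/820705 -2412747/820705; 2184738/820705 94482352/15593395 -2820375/3118679; -2412747/820705 -2820375/3118679 109984057/15593395]
step 2: y = z − H·x̄ = [277158/294215, -1334463/294215]
step 2: S = H·P̄·Hᵀ + R = [527700811/15593395 334792999/15593395; 334792999/15593395 1692655171/15593395]
step 2: K = P̄·Hᵀ·S⁻¹ = [9795705323/50093591184 -9830453807/50093591184; 15528490979/50093591184 -8348077847/50093591184; 8999387099/50093591184 9758851825/50093591184]
step 2: x' = x̄ + K·y = [17949672641/27829772880, 30549312473/27829772880, 121351793/27829772880]
step 2: P' = (I − K·H)·P̄ = [449679493489/250467955920 -233826491543/250467955920 -9969447743/250467955920; -233826491543/250467955920 503649161761/250467955920 20373574681/250467955920; -9969447743/250467955920 20373574681/250467955920 84791807521/250467955920]

step 0: x' = [-4949/3805, -11789/11415, -367/11415], P' = [16633/7610 -9139/7610 -717/7610; -9139/7610 49331/22830 2473/22830; -717/7610 2473/22830 7829/22830]
step 1: x' = [85149/294215, 36380/58843, -70487/294215], P' = [5599515/3118679 -14457099/15593395 -589428/15593395; -14457099/15593395 6284867/3118679 1297022/15593395; -589428/15593395 1297022/15593395 5290053/15593395]
step 2: x' = [17949672641/27829772880, 30549312473/27829772880, 121351793/27829772880], P' = [449679493489/250467955920 -233826491543/250467955920 -9969447743/250467955920; -233826491543/250467955920 503649161761/250467955920 20373574681/250467955920; -9969447743/250467955920 20373574681/250467955920 84791807521/250467955920]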